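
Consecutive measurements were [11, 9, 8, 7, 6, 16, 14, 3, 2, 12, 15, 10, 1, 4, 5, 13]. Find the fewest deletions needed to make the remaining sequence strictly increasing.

12

Fewest deletions = n − (longest strictly increasing subsequence).
i:      1  2  3  4  5  6  7  8  9 10 11 12 13 14 15 16
a[i]:  11  9  8  7  6 16 14  3  2 12 15 10  1  4  5 13
dp:     1  1  1  1  1  2  2  1  1  2  3  2  1  2  3  4
max dp = 4, so deletions = 16 − 4 = 12.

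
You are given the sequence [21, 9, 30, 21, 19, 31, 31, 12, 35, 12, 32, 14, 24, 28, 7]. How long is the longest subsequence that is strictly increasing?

5

Track the smallest tail for each achievable length (strict):
21 → extends → [21]
9 → replaces 21 → [9]
30 → extends → [9, 30]
21 → replaces 30 → [9, 21]
19 → replaces 21 → [9, 19]
31 → extends → [9, 19, 31]
31 → already a tail → [9, 19, 31]
12 → replaces 19 → [9, 12, 31]
35 → extends → [9, 12, 31, 35]
12 → already a tail → [9, 12, 31, 35]
32 → replaces 35 → [9, 12, 31, 32]
14 → replaces 31 → [9, 12, 14, 32]
24 → replaces 32 → [9, 12, 14, 24]
28 → extends → [9, 12, 14, 24, 28]
7 → replaces 9 → [7, 12, 14, 24, 28]
Five tails, so the longest strictly increasing subsequence has length 5 (e.g. 9, 12, 14, 24, 28).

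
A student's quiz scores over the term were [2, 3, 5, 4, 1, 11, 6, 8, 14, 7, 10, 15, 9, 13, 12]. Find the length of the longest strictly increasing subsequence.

7

Track the smallest tail for each achievable length (strict):
2 → extends → [2]
3 → extends → [2, 3]
5 → extends → [2, 3, 5]
4 → replaces 5 → [2, 3, 4]
1 → replaces 2 → [1, 3, 4]
11 → extends → [1, 3, 4, 11]
6 → replaces 11 → [1, 3, 4, 6]
8 → extends → [1, 3, 4, 6, 8]
14 → extends → [1, 3, 4, 6, 8, 14]
7 → replaces 8 → [1, 3, 4, 6, 7, 14]
10 → replaces 14 → [1, 3, 4, 6, 7, 10]
15 → extends → [1, 3, 4, 6, 7, 10, 15]
9 → replaces 10 → [1, 3, 4, 6, 7, 9, 15]
13 → replaces 15 → [1, 3, 4, 6, 7, 9, 13]
12 → replaces 13 → [1, 3, 4, 6, 7, 9, 12]
Seven tails, so the longest strictly increasing subsequence has length 7 (e.g. 2, 3, 5, 6, 8, 14, 15).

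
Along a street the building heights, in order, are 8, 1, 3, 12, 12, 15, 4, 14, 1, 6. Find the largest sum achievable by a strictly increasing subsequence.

35

Let S[i] be the best sum of a strictly increasing subsequence ending at i:
i:      1  2  3  4  5  6  7  8  9 10
a[i]:   8  1  3 12 12 15  4 14  1  6
S:      8  1  4 20 20 35  8 34  1 14
Maximum is 35 (e.g. 8 + 12 + 15).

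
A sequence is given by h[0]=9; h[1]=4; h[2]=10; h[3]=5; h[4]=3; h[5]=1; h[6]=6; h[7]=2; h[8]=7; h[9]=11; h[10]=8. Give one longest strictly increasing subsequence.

Patience tails give the LIS length; then backtrack through the dp parents:
9 → extends → [9]
4 → replaces 9 → [4]
10 → extends → [4, 10]
5 → replaces 10 → [4, 5]
3 → replaces 4 → [3, 5]
1 → replaces 3 → [1, 5]
6 → extends → [1, 5, 6]
2 → replaces 5 → [1, 2, 6]
7 → extends → [1, 2, 6, 7]
11 → extends → [1, 2, 6, 7, 11]
8 → replaces 11 → [1, 2, 6, 7, 8]
Length 5; one witness is 4, 5, 6, 7, 11.

4, 5, 6, 7, 11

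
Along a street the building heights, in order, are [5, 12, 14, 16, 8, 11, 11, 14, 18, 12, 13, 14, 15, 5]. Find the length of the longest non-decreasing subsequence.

Track the smallest tail for each achievable length (allowing ties):
5 → extends → [5]
12 → extends → [5, 12]
14 → extends → [5, 12, 14]
16 → extends → [5, 12, 14, 16]
8 → replaces 12 → [5, 8, 14, 16]
11 → replaces 14 → [5, 8, 11, 16]
11 → replaces 16 → [5, 8, 11, 11]
14 → extends → [5, 8, 11, 11, 14]
18 → extends → [5, 8, 11, 11, 14, 18]
12 → replaces 14 → [5, 8, 11, 11, 12, 18]
13 → replaces 18 → [5, 8, 11, 11, 12, 13]
14 → extends → [5, 8, 11, 11, 12, 13, 14]
15 → extends → [5, 8, 11, 11, 12, 13, 14, 15]
5 → replaces 8 → [5, 5, 11, 11, 12, 13, 14, 15]
Eight tails, so the longest non-decreasing subsequence has length 8 (e.g. 5, 8, 11, 11, 12, 13, 14, 15).

8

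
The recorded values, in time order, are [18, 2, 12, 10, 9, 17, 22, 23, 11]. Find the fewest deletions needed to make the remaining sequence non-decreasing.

Fewest deletions = n − (longest non-decreasing subsequence).
Patience tails:
18 → extends → [18]
2 → replaces 18 → [2]
12 → extends → [2, 12]
10 → replaces 12 → [2, 10]
9 → replaces 10 → [2, 9]
17 → extends → [2, 9, 17]
22 → extends → [2, 9, 17, 22]
23 → extends → [2, 9, 17, 22, 23]
11 → replaces 17 → [2, 9, 11, 22, 23]
Longest non-decreasing subsequence has length 5, so deletions = 9 − 5 = 4.

4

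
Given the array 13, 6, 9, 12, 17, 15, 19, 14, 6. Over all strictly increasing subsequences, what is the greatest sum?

Let S[i] be the best sum of a strictly increasing subsequence ending at i:
i:      1  2  3  4  5  6  7  8  9
a[i]:  13  6  9 12 17 15 19 14  6
S:     13  6 15 27 44 42 63 41  6
Maximum is 63 (e.g. 6 + 9 + 12 + 17 + 19).

63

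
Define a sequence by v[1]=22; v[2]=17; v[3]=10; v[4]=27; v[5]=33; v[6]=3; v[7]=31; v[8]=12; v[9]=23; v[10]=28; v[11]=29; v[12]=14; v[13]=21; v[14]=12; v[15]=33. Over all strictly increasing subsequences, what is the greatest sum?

Let S[i] be the best sum of a strictly increasing subsequence ending at i:
i:       1   2   3   4   5   6   7   8   9  10  11  12  13  14  15
v[i]:   22  17  10  27  33   3  31  12  23  28  29  14  21  12  33
S:      22  17  10  49  82   3  80  22  45  77 106  36  57  22 139
Maximum is 139 (e.g. 22 + 27 + 28 + 29 + 33).

139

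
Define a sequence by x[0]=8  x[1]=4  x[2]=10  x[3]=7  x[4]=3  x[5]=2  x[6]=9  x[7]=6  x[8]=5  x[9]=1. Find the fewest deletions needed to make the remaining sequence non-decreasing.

7

Fewest deletions = n − (longest non-decreasing subsequence).
Patience tails:
8 → extends → [8]
4 → replaces 8 → [4]
10 → extends → [4, 10]
7 → replaces 10 → [4, 7]
3 → replaces 4 → [3, 7]
2 → replaces 3 → [2, 7]
9 → extends → [2, 7, 9]
6 → replaces 7 → [2, 6, 9]
5 → replaces 6 → [2, 5, 9]
1 → replaces 2 → [1, 5, 9]
Longest non-decreasing subsequence has length 3, so deletions = 10 − 3 = 7.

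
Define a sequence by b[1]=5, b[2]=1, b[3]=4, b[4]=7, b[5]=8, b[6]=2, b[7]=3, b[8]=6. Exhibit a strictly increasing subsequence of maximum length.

1, 4, 7, 8

Patience tails give the LIS length; then backtrack through the dp parents:
5 → extends → [5]
1 → replaces 5 → [1]
4 → extends → [1, 4]
7 → extends → [1, 4, 7]
8 → extends → [1, 4, 7, 8]
2 → replaces 4 → [1, 2, 7, 8]
3 → replaces 7 → [1, 2, 3, 8]
6 → replaces 8 → [1, 2, 3, 6]
Length 4; one witness is 1, 4, 7, 8.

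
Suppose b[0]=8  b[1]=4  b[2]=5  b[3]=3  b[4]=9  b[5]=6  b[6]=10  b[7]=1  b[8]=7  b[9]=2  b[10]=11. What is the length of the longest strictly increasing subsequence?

5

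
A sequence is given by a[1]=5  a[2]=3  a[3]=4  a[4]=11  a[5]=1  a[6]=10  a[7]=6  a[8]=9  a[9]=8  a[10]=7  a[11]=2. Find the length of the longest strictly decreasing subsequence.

Let dp[i] be the longest strictly decreasing subsequence ending at i:
i:      1  2  3  4  5  6  7  8  9 10 11
a[i]:   5  3  4 11  1 10  6  9  8  7  2
dp:     1  2  2  1  3  2  3  3  4  5  6
Maximum is 6.

6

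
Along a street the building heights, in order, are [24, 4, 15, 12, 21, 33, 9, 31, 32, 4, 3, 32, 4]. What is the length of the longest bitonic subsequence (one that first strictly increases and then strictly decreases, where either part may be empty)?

7

inc[i] = longest strictly increasing subsequence ending at i; dec[i] = longest strictly decreasing subsequence starting at i:
i:      1  2  3  4  5  6  7  8  9 10 11 12 13
a[i]:  24  4 15 12 21 33  9 31 32  4  3 32  4
inc:    1  1  2  2  3  4  2  4  5  1  1  5  2
dec:    6  2  5  4  4  4  3  3  3  2  1  2  1
Best peak at i=6 (value 33): inc=4, dec=4, length 4+4−1 = 7.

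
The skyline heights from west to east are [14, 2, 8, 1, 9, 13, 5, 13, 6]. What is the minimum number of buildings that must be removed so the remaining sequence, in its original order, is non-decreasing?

Fewest deletions = n − (longest non-decreasing subsequence).
Patience tails:
14 → extends → [14]
2 → replaces 14 → [2]
8 → extends → [2, 8]
1 → replaces 2 → [1, 8]
9 → extends → [1, 8, 9]
13 → extends → [1, 8, 9, 13]
5 → replaces 8 → [1, 5, 9, 13]
13 → extends → [1, 5, 9, 13, 13]
6 → replaces 9 → [1, 5, 6, 13, 13]
Longest non-decreasing subsequence has length 5, so deletions = 9 − 5 = 4.

4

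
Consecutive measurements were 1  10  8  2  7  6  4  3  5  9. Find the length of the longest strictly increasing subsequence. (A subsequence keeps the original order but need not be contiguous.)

5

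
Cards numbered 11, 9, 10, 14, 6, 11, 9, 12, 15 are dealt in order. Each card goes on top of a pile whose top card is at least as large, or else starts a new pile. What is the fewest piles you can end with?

5

The minimum number of non-increasing subsequences covering a sequence equals the length of its longest strictly increasing subsequence.
LIS length is 5 (e.g. 9, 10, 11, 12, 15), so 5 piles are needed.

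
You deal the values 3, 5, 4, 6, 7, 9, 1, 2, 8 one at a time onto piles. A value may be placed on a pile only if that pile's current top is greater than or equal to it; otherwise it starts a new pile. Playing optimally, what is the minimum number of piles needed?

Place each on the leftmost legal pile:
3 → new pile 1 (tops now [3])
5 → new pile 2 (tops now [3, 5])
4 → pile 2 (tops now [3, 4])
6 → new pile 3 (tops now [3, 4, 6])
7 → new pile 4 (tops now [3, 4, 6, 7])
9 → new pile 5 (tops now [3, 4, 6, 7, 9])
1 → pile 1 (tops now [1, 4, 6, 7, 9])
2 → pile 2 (tops now [1, 2, 6, 7, 9])
8 → pile 5 (tops now [1, 2, 6, 7, 8])
Five piles.

5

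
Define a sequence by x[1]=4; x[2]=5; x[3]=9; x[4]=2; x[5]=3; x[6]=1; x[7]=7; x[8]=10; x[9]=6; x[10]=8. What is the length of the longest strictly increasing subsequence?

Let dp[i] be the length of the longest such subsequence ending at index i:
i:      1  2  3  4  5  6  7  8  9 10
x[i]:   4  5  9  2  3  1  7 10  6  8
dp:     1  2  3  1  2  1  3  4  3  4
Maximum dp value is 4.

4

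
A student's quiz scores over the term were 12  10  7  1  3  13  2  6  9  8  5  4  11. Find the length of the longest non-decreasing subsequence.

Track the smallest tail for each achievable length (allowing ties):
12 → extends → [12]
10 → replaces 12 → [10]
7 → replaces 10 → [7]
1 → replaces 7 → [1]
3 → extends → [1, 3]
13 → extends → [1, 3, 13]
2 → replaces 3 → [1, 2, 13]
6 → replaces 13 → [1, 2, 6]
9 → extends → [1, 2, 6, 9]
8 → replaces 9 → [1, 2, 6, 8]
5 → replaces 6 → [1, 2, 5, 8]
4 → replaces 5 → [1, 2, 4, 8]
11 → extends → [1, 2, 4, 8, 11]
Five tails, so the longest non-decreasing subsequence has length 5 (e.g. 1, 3, 6, 9, 11).

5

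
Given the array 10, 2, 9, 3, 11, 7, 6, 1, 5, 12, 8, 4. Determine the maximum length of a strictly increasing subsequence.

4

Track the smallest tail for each achievable length (strict):
10 → extends → [10]
2 → replaces 10 → [2]
9 → extends → [2, 9]
3 → replaces 9 → [2, 3]
11 → extends → [2, 3, 11]
7 → replaces 11 → [2, 3, 7]
6 → replaces 7 → [2, 3, 6]
1 → replaces 2 → [1, 3, 6]
5 → replaces 6 → [1, 3, 5]
12 → extends → [1, 3, 5, 12]
8 → replaces 12 → [1, 3, 5, 8]
4 → replaces 5 → [1, 3, 4, 8]
Four tails, so the longest strictly increasing subsequence has length 4 (e.g. 2, 9, 11, 12).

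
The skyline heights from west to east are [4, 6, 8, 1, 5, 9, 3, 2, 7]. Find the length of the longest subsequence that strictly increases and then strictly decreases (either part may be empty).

6

inc[i] = longest strictly increasing subsequence ending at i; dec[i] = longest strictly decreasing subsequence starting at i:
i:     1 2 3 4 5 6 7 8 9
a[i]:  4 6 8 1 5 9 3 2 7
inc:   1 2 3 1 2 4 2 2 3
dec:   3 4 4 1 3 3 2 1 1
Best peak at i=3 (value 8): inc=3, dec=4, length 3+4−1 = 6.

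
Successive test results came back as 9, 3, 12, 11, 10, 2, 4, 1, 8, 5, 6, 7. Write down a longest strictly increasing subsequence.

3, 4, 5, 6, 7

Patience tails give the LIS length; then backtrack through the dp parents:
9 → extends → [9]
3 → replaces 9 → [3]
12 → extends → [3, 12]
11 → replaces 12 → [3, 11]
10 → replaces 11 → [3, 10]
2 → replaces 3 → [2, 10]
4 → replaces 10 → [2, 4]
1 → replaces 2 → [1, 4]
8 → extends → [1, 4, 8]
5 → replaces 8 → [1, 4, 5]
6 → extends → [1, 4, 5, 6]
7 → extends → [1, 4, 5, 6, 7]
Length 5; one witness is 3, 4, 5, 6, 7.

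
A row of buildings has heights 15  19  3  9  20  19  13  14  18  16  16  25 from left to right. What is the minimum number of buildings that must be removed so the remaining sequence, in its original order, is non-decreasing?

5

Fewest deletions = n − (longest non-decreasing subsequence).
i:      1  2  3  4  5  6  7  8  9 10 11 12
a[i]:  15 19  3  9 20 19 13 14 18 16 16 25
dp:     1  2  1  2  3  3  3  4  5  5  6  7
max dp = 7, so deletions = 12 − 7 = 5.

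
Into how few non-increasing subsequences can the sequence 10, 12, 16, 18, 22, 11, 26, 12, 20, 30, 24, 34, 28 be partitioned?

8

Place each on the leftmost legal pile:
10 → new pile 1 (tops now [10])
12 → new pile 2 (tops now [10, 12])
16 → new pile 3 (tops now [10, 12, 16])
18 → new pile 4 (tops now [10, 12, 16, 18])
22 → new pile 5 (tops now [10, 12, 16, 18, 22])
11 → pile 2 (tops now [10, 11, 16, 18, 22])
26 → new pile 6 (tops now [10, 11, 16, 18, 22, 26])
12 → pile 3 (tops now [10, 11, 12, 18, 22, 26])
20 → pile 5 (tops now [10, 11, 12, 18, 20, 26])
30 → new pile 7 (tops now [10, 11, 12, 18, 20, 26, 30])
24 → pile 6 (tops now [10, 11, 12, 18, 20, 24, 30])
34 → new pile 8 (tops now [10, 11, 12, 18, 20, 24, 30, 34])
28 → pile 7 (tops now [10, 11, 12, 18, 20, 24, 28, 34])
Eight piles.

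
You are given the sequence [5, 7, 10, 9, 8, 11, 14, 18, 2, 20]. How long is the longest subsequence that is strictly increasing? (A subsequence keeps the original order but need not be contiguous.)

7

Track the smallest tail for each achievable length (strict):
5 → extends → [5]
7 → extends → [5, 7]
10 → extends → [5, 7, 10]
9 → replaces 10 → [5, 7, 9]
8 → replaces 9 → [5, 7, 8]
11 → extends → [5, 7, 8, 11]
14 → extends → [5, 7, 8, 11, 14]
18 → extends → [5, 7, 8, 11, 14, 18]
2 → replaces 5 → [2, 7, 8, 11, 14, 18]
20 → extends → [2, 7, 8, 11, 14, 18, 20]
Seven tails, so the longest strictly increasing subsequence has length 7 (e.g. 5, 7, 10, 11, 14, 18, 20).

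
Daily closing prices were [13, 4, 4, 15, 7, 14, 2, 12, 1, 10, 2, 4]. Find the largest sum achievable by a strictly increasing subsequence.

28

Let S[i] be the best sum of a strictly increasing subsequence ending at i:
i:      1  2  3  4  5  6  7  8  9 10 11 12
a[i]:  13  4  4 15  7 14  2 12  1 10  2  4
S:     13  4  4 28 11 27  2 23  1 21  3  7
Maximum is 28 (e.g. 13 + 15).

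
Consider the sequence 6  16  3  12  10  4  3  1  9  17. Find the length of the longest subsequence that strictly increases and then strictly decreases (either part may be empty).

7

inc[i] = longest strictly increasing subsequence ending at i; dec[i] = longest strictly decreasing subsequence starting at i:
i:      1  2  3  4  5  6  7  8  9 10
a[i]:   6 16  3 12 10  4  3  1  9 17
inc:    1  2  1  2  2  2  1  1  3  4
dec:    4  6  2  5  4  3  2  1  1  1
Best peak at i=2 (value 16): inc=2, dec=6, length 2+6−1 = 7.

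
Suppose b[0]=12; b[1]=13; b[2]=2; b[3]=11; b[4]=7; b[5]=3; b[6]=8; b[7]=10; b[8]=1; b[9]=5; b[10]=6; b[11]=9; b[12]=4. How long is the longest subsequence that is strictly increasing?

5

Let dp[i] be the length of the longest such subsequence ending at index i:
i:      0  1  2  3  4  5  6  7  8  9 10 11 12
b[i]:  12 13  2 11  7  3  8 10  1  5  6  9  4
dp:     1  2  1  2  2  2  3  4  1  3  4  5  3
Maximum dp value is 5.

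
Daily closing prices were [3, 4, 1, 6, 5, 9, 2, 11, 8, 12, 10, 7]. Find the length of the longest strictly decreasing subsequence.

3

Negate each value so 'decreasing' becomes 'increasing', then run patience tails on the negated sequence:
-3 → extends → [-3]
-4 → replaces -3 → [-4]
-1 → extends → [-4, -1]
-6 → replaces -4 → [-6, -1]
-5 → replaces -1 → [-6, -5]
-9 → replaces -6 → [-9, -5]
-2 → extends → [-9, -5, -2]
-11 → replaces -9 → [-11, -5, -2]
-8 → replaces -5 → [-11, -8, -2]
-12 → replaces -11 → [-12, -8, -2]
-10 → replaces -8 → [-12, -10, -2]
-7 → replaces -2 → [-12, -10, -7]
Three tails, so the longest strictly decreasing subsequence of the original has length 3.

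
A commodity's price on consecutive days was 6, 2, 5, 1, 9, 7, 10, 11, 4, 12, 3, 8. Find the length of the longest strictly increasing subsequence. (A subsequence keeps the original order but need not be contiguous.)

6

Track the smallest tail for each achievable length (strict):
6 → extends → [6]
2 → replaces 6 → [2]
5 → extends → [2, 5]
1 → replaces 2 → [1, 5]
9 → extends → [1, 5, 9]
7 → replaces 9 → [1, 5, 7]
10 → extends → [1, 5, 7, 10]
11 → extends → [1, 5, 7, 10, 11]
4 → replaces 5 → [1, 4, 7, 10, 11]
12 → extends → [1, 4, 7, 10, 11, 12]
3 → replaces 4 → [1, 3, 7, 10, 11, 12]
8 → replaces 10 → [1, 3, 7, 8, 11, 12]
Six tails, so the longest strictly increasing subsequence has length 6 (e.g. 2, 5, 9, 10, 11, 12).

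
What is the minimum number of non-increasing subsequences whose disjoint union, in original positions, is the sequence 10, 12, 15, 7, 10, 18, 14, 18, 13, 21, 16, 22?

Place each on the leftmost legal pile:
10 → new pile 1 (tops now [10])
12 → new pile 2 (tops now [10, 12])
15 → new pile 3 (tops now [10, 12, 15])
7 → pile 1 (tops now [7, 12, 15])
10 → pile 2 (tops now [7, 10, 15])
18 → new pile 4 (tops now [7, 10, 15, 18])
14 → pile 3 (tops now [7, 10, 14, 18])
18 → pile 4 (tops now [7, 10, 14, 18])
13 → pile 3 (tops now [7, 10, 13, 18])
21 → new pile 5 (tops now [7, 10, 13, 18, 21])
16 → pile 4 (tops now [7, 10, 13, 16, 21])
22 → new pile 6 (tops now [7, 10, 13, 16, 21, 22])
Six piles.

6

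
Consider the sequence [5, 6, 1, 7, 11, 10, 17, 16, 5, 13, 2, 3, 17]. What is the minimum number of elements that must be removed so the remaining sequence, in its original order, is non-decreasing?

Fewest deletions = n − (longest non-decreasing subsequence).
Patience tails:
5 → extends → [5]
6 → extends → [5, 6]
1 → replaces 5 → [1, 6]
7 → extends → [1, 6, 7]
11 → extends → [1, 6, 7, 11]
10 → replaces 11 → [1, 6, 7, 10]
17 → extends → [1, 6, 7, 10, 17]
16 → replaces 17 → [1, 6, 7, 10, 16]
5 → replaces 6 → [1, 5, 7, 10, 16]
13 → replaces 16 → [1, 5, 7, 10, 13]
2 → replaces 5 → [1, 2, 7, 10, 13]
3 → replaces 7 → [1, 2, 3, 10, 13]
17 → extends → [1, 2, 3, 10, 13, 17]
Longest non-decreasing subsequence has length 6, so deletions = 13 − 6 = 7.

7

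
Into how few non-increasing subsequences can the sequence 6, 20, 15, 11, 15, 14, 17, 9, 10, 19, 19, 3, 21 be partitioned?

Place each on the leftmost legal pile:
6 → new pile 1 (tops now [6])
20 → new pile 2 (tops now [6, 20])
15 → pile 2 (tops now [6, 15])
11 → pile 2 (tops now [6, 11])
15 → new pile 3 (tops now [6, 11, 15])
14 → pile 3 (tops now [6, 11, 14])
17 → new pile 4 (tops now [6, 11, 14, 17])
9 → pile 2 (tops now [6, 9, 14, 17])
10 → pile 3 (tops now [6, 9, 10, 17])
19 → new pile 5 (tops now [6, 9, 10, 17, 19])
19 → pile 5 (tops now [6, 9, 10, 17, 19])
3 → pile 1 (tops now [3, 9, 10, 17, 19])
21 → new pile 6 (tops now [3, 9, 10, 17, 19, 21])
Six piles.

6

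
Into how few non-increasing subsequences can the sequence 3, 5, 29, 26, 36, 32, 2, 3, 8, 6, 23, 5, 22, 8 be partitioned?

4

The minimum number of non-increasing subsequences covering a sequence equals the length of its longest strictly increasing subsequence.
LIS length is 4 (e.g. 3, 5, 29, 36), so 4 piles are needed.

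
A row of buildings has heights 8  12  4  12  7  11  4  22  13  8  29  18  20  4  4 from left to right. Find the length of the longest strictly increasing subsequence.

Let dp[i] be the length of the longest such subsequence ending at index i:
i:      1  2  3  4  5  6  7  8  9 10 11 12 13 14 15
a[i]:   8 12  4 12  7 11  4 22 13  8 29 18 20  4  4
dp:     1  2  1  2  2  3  1  4  4  3  5  5  6  1  1
Maximum dp value is 6.

6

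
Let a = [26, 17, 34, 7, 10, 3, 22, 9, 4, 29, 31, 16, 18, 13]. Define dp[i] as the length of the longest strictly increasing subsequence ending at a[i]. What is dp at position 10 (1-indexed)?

4

dp[i] = 1 + max{dp[j] : j<i, a[j]<a[i]} (or 1 if no such j):
i:      1  2  3  4  5  6  7  8  9 10 11 12 13 14
a[i]:  26 17 34  7 10  3 22  9  4 29 31 16 18 13
dp:     1  1  2  1  2  1  3  2  2  4  5  3  4  3
At index 10 the value is 4.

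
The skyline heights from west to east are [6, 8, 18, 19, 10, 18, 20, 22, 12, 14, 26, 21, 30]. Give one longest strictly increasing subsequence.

Patience tails give the LIS length; then backtrack through the dp parents:
6 → extends → [6]
8 → extends → [6, 8]
18 → extends → [6, 8, 18]
19 → extends → [6, 8, 18, 19]
10 → replaces 18 → [6, 8, 10, 19]
18 → replaces 19 → [6, 8, 10, 18]
20 → extends → [6, 8, 10, 18, 20]
22 → extends → [6, 8, 10, 18, 20, 22]
12 → replaces 18 → [6, 8, 10, 12, 20, 22]
14 → replaces 20 → [6, 8, 10, 12, 14, 22]
26 → extends → [6, 8, 10, 12, 14, 22, 26]
21 → replaces 22 → [6, 8, 10, 12, 14, 21, 26]
30 → extends → [6, 8, 10, 12, 14, 21, 26, 30]
Length 8; one witness is 6, 8, 18, 19, 20, 22, 26, 30.

6, 8, 18, 19, 20, 22, 26, 30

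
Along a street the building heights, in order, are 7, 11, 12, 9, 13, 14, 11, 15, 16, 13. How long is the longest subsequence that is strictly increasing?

7

Track the smallest tail for each achievable length (strict):
7 → extends → [7]
11 → extends → [7, 11]
12 → extends → [7, 11, 12]
9 → replaces 11 → [7, 9, 12]
13 → extends → [7, 9, 12, 13]
14 → extends → [7, 9, 12, 13, 14]
11 → replaces 12 → [7, 9, 11, 13, 14]
15 → extends → [7, 9, 11, 13, 14, 15]
16 → extends → [7, 9, 11, 13, 14, 15, 16]
13 → already a tail → [7, 9, 11, 13, 14, 15, 16]
Seven tails, so the longest strictly increasing subsequence has length 7 (e.g. 7, 11, 12, 13, 14, 15, 16).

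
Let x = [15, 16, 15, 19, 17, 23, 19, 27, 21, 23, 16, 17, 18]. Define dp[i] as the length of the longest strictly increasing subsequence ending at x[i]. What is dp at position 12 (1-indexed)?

3

dp[i] = 1 + max{dp[j] : j<i, x[j]<x[i]} (or 1 if no such j):
i:      1  2  3  4  5  6  7  8  9 10 11 12 13
x[i]:  15 16 15 19 17 23 19 27 21 23 16 17 18
dp:     1  2  1  3  3  4  4  5  5  6  2  3  4
At index 12 the value is 3.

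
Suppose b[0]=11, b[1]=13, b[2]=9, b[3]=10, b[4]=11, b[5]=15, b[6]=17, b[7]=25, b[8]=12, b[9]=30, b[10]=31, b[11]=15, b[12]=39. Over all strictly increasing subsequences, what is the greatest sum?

Let S[i] be the best sum of a strictly increasing subsequence ending at i:
i:       0   1   2   3   4   5   6   7   8   9  10  11  12
b[i]:   11  13   9  10  11  15  17  25  12  30  31  15  39
S:      11  24   9  19  30  45  62  87  42 117 148  57 187
Maximum is 187 (e.g. 9 + 10 + 11 + 15 + 17 + 25 + 30 + 31 + 39).

187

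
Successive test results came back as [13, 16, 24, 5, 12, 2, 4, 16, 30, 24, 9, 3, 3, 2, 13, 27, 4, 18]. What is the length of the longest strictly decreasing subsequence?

5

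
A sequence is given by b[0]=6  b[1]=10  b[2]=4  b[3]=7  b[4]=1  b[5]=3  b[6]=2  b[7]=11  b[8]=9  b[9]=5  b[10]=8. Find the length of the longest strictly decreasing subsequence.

4

Negate each value so 'decreasing' becomes 'increasing', then run patience tails on the negated sequence:
-6 → extends → [-6]
-10 → replaces -6 → [-10]
-4 → extends → [-10, -4]
-7 → replaces -4 → [-10, -7]
-1 → extends → [-10, -7, -1]
-3 → replaces -1 → [-10, -7, -3]
-2 → extends → [-10, -7, -3, -2]
-11 → replaces -10 → [-11, -7, -3, -2]
-9 → replaces -7 → [-11, -9, -3, -2]
-5 → replaces -3 → [-11, -9, -5, -2]
-8 → replaces -5 → [-11, -9, -8, -2]
Four tails, so the longest strictly decreasing subsequence of the original has length 4.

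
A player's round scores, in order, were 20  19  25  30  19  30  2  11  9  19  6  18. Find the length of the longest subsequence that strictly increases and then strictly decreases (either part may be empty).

7

inc[i] = longest strictly increasing subsequence ending at i; dec[i] = longest strictly decreasing subsequence starting at i:
i:      1  2  3  4  5  6  7  8  9 10 11 12
a[i]:  20 19 25 30 19 30  2 11  9 19  6 18
inc:    1  1  2  3  1  3  1  2  2  3  2  3
dec:    5  4  5  5  4  4  1  3  2  2  1  1
Best peak at i=4 (value 30): inc=3, dec=5, length 3+5−1 = 7.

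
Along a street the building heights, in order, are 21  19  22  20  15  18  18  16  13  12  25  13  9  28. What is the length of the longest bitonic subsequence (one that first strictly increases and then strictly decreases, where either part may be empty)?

inc[i] = longest strictly increasing subsequence ending at i; dec[i] = longest strictly decreasing subsequence starting at i:
i:      1  2  3  4  5  6  7  8  9 10 11 12 13 14
a[i]:  21 19 22 20 15 18 18 16 13 12 25 13  9 28
inc:    1  1  2  2  1  2  2  2  1  1  3  2  1  4
dec:    7  6  7  6  4  5  5  4  3  2  3  2  1  1
Best peak at i=3 (value 22): inc=2, dec=7, length 2+7−1 = 8.

8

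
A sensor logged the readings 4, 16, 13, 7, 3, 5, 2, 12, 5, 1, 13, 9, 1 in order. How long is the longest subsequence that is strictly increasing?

Track the smallest tail for each achievable length (strict):
4 → extends → [4]
16 → extends → [4, 16]
13 → replaces 16 → [4, 13]
7 → replaces 13 → [4, 7]
3 → replaces 4 → [3, 7]
5 → replaces 7 → [3, 5]
2 → replaces 3 → [2, 5]
12 → extends → [2, 5, 12]
5 → already a tail → [2, 5, 12]
1 → replaces 2 → [1, 5, 12]
13 → extends → [1, 5, 12, 13]
9 → replaces 12 → [1, 5, 9, 13]
1 → already a tail → [1, 5, 9, 13]
Four tails, so the longest strictly increasing subsequence has length 4 (e.g. 4, 7, 12, 13).

4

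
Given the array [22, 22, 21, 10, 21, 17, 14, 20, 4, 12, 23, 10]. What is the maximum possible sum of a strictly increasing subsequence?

70

Let S[i] be the best sum of a strictly increasing subsequence ending at i:
i:      1  2  3  4  5  6  7  8  9 10 11 12
a[i]:  22 22 21 10 21 17 14 20  4 12 23 10
S:     22 22 21 10 31 27 24 47  4 22 70 14
Maximum is 70 (e.g. 10 + 17 + 20 + 23).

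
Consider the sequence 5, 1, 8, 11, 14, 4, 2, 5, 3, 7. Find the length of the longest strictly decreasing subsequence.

Let dp[i] be the longest strictly decreasing subsequence ending at i:
i:      1  2  3  4  5  6  7  8  9 10
a[i]:   5  1  8 11 14  4  2  5  3  7
dp:     1  2  1  1  1  2  3  2  3  2
Maximum is 3.

3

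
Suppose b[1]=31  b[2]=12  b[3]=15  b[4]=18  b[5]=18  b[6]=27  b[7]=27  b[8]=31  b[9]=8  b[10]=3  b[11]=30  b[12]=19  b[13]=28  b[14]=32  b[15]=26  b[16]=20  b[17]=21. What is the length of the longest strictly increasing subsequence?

6

Track the smallest tail for each achievable length (strict):
31 → extends → [31]
12 → replaces 31 → [12]
15 → extends → [12, 15]
18 → extends → [12, 15, 18]
18 → already a tail → [12, 15, 18]
27 → extends → [12, 15, 18, 27]
27 → already a tail → [12, 15, 18, 27]
31 → extends → [12, 15, 18, 27, 31]
8 → replaces 12 → [8, 15, 18, 27, 31]
3 → replaces 8 → [3, 15, 18, 27, 31]
30 → replaces 31 → [3, 15, 18, 27, 30]
19 → replaces 27 → [3, 15, 18, 19, 30]
28 → replaces 30 → [3, 15, 18, 19, 28]
32 → extends → [3, 15, 18, 19, 28, 32]
26 → replaces 28 → [3, 15, 18, 19, 26, 32]
20 → replaces 26 → [3, 15, 18, 19, 20, 32]
21 → replaces 32 → [3, 15, 18, 19, 20, 21]
Six tails, so the longest strictly increasing subsequence has length 6 (e.g. 12, 15, 18, 27, 31, 32).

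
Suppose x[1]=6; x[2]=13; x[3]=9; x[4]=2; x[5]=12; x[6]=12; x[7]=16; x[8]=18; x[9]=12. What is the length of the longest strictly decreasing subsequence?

3

Let dp[i] be the longest strictly decreasing subsequence ending at i:
i:      1  2  3  4  5  6  7  8  9
x[i]:   6 13  9  2 12 12 16 18 12
dp:     1  1  2  3  2  2  1  1  2
Maximum is 3.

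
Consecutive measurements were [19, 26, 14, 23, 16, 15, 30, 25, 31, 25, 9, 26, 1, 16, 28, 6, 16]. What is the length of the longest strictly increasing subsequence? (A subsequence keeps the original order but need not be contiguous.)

5

Track the smallest tail for each achievable length (strict):
19 → extends → [19]
26 → extends → [19, 26]
14 → replaces 19 → [14, 26]
23 → replaces 26 → [14, 23]
16 → replaces 23 → [14, 16]
15 → replaces 16 → [14, 15]
30 → extends → [14, 15, 30]
25 → replaces 30 → [14, 15, 25]
31 → extends → [14, 15, 25, 31]
25 → already a tail → [14, 15, 25, 31]
9 → replaces 14 → [9, 15, 25, 31]
26 → replaces 31 → [9, 15, 25, 26]
1 → replaces 9 → [1, 15, 25, 26]
16 → replaces 25 → [1, 15, 16, 26]
28 → extends → [1, 15, 16, 26, 28]
6 → replaces 15 → [1, 6, 16, 26, 28]
16 → already a tail → [1, 6, 16, 26, 28]
Five tails, so the longest strictly increasing subsequence has length 5 (e.g. 19, 23, 25, 26, 28).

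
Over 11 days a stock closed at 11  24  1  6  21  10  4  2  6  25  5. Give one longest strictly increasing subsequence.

1, 6, 21, 25

Patience tails give the LIS length; then backtrack through the dp parents:
11 → extends → [11]
24 → extends → [11, 24]
1 → replaces 11 → [1, 24]
6 → replaces 24 → [1, 6]
21 → extends → [1, 6, 21]
10 → replaces 21 → [1, 6, 10]
4 → replaces 6 → [1, 4, 10]
2 → replaces 4 → [1, 2, 10]
6 → replaces 10 → [1, 2, 6]
25 → extends → [1, 2, 6, 25]
5 → replaces 6 → [1, 2, 5, 25]
Length 4; one witness is 1, 6, 21, 25.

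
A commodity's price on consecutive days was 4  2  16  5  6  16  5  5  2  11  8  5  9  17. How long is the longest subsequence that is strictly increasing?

6

Let dp[i] be the length of the longest such subsequence ending at index i:
i:      1  2  3  4  5  6  7  8  9 10 11 12 13 14
a[i]:   4  2 16  5  6 16  5  5  2 11  8  5  9 17
dp:     1  1  2  2  3  4  2  2  1  4  4  2  5  6
Maximum dp value is 6.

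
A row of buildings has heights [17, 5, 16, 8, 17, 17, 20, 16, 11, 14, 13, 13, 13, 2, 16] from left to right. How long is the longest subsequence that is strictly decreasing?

5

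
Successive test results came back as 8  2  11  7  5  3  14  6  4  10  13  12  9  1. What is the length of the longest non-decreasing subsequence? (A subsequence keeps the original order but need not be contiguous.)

5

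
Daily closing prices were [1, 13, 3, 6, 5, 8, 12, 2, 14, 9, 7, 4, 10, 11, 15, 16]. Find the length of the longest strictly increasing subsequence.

9

Track the smallest tail for each achievable length (strict):
1 → extends → [1]
13 → extends → [1, 13]
3 → replaces 13 → [1, 3]
6 → extends → [1, 3, 6]
5 → replaces 6 → [1, 3, 5]
8 → extends → [1, 3, 5, 8]
12 → extends → [1, 3, 5, 8, 12]
2 → replaces 3 → [1, 2, 5, 8, 12]
14 → extends → [1, 2, 5, 8, 12, 14]
9 → replaces 12 → [1, 2, 5, 8, 9, 14]
7 → replaces 8 → [1, 2, 5, 7, 9, 14]
4 → replaces 5 → [1, 2, 4, 7, 9, 14]
10 → replaces 14 → [1, 2, 4, 7, 9, 10]
11 → extends → [1, 2, 4, 7, 9, 10, 11]
15 → extends → [1, 2, 4, 7, 9, 10, 11, 15]
16 → extends → [1, 2, 4, 7, 9, 10, 11, 15, 16]
Nine tails, so the longest strictly increasing subsequence has length 9 (e.g. 1, 3, 6, 8, 9, 10, 11, 15, 16).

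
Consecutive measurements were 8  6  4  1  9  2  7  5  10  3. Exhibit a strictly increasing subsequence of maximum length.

Patience tails give the LIS length; then backtrack through the dp parents:
8 → extends → [8]
6 → replaces 8 → [6]
4 → replaces 6 → [4]
1 → replaces 4 → [1]
9 → extends → [1, 9]
2 → replaces 9 → [1, 2]
7 → extends → [1, 2, 7]
5 → replaces 7 → [1, 2, 5]
10 → extends → [1, 2, 5, 10]
3 → replaces 5 → [1, 2, 3, 10]
Length 4; one witness is 1, 2, 7, 10.

1, 2, 7, 10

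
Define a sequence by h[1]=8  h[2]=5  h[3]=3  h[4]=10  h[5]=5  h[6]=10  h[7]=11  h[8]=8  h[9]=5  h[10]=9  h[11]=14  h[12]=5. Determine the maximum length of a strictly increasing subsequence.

5

Let dp[i] be the length of the longest such subsequence ending at index i:
i:      1  2  3  4  5  6  7  8  9 10 11 12
h[i]:   8  5  3 10  5 10 11  8  5  9 14  5
dp:     1  1  1  2  2  3  4  3  2  4  5  2
Maximum dp value is 5.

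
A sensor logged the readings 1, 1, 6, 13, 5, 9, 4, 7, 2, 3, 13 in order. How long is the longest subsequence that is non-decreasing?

5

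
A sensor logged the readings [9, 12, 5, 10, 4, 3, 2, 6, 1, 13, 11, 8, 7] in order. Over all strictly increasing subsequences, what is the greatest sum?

Let S[i] be the best sum of a strictly increasing subsequence ending at i:
i:      1  2  3  4  5  6  7  8  9 10 11 12 13
a[i]:   9 12  5 10  4  3  2  6  1 13 11  8  7
S:      9 21  5 19  4  3  2 11  1 34 30 19 18
Maximum is 34 (e.g. 9 + 12 + 13).

34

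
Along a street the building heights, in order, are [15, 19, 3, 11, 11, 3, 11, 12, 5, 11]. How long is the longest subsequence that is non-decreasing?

5

Track the smallest tail for each achievable length (allowing ties):
15 → extends → [15]
19 → extends → [15, 19]
3 → replaces 15 → [3, 19]
11 → replaces 19 → [3, 11]
11 → extends → [3, 11, 11]
3 → replaces 11 → [3, 3, 11]
11 → extends → [3, 3, 11, 11]
12 → extends → [3, 3, 11, 11, 12]
5 → replaces 11 → [3, 3, 5, 11, 12]
11 → replaces 12 → [3, 3, 5, 11, 11]
Five tails, so the longest non-decreasing subsequence has length 5 (e.g. 3, 11, 11, 11, 12).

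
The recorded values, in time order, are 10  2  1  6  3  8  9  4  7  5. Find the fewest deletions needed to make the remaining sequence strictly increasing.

Fewest deletions = n − (longest strictly increasing subsequence).
i:      1  2  3  4  5  6  7  8  9 10
a[i]:  10  2  1  6  3  8  9  4  7  5
dp:     1  1  1  2  2  3  4  3  4  4
max dp = 4, so deletions = 10 − 4 = 6.

6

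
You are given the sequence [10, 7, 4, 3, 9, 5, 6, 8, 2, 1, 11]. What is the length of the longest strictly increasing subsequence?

Let dp[i] be the length of the longest such subsequence ending at index i:
i:      1  2  3  4  5  6  7  8  9 10 11
a[i]:  10  7  4  3  9  5  6  8  2  1 11
dp:     1  1  1  1  2  2  3  4  1  1  5
Maximum dp value is 5.

5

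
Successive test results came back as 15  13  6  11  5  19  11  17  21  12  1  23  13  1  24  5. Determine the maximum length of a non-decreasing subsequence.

Track the smallest tail for each achievable length (allowing ties):
15 → extends → [15]
13 → replaces 15 → [13]
6 → replaces 13 → [6]
11 → extends → [6, 11]
5 → replaces 6 → [5, 11]
19 → extends → [5, 11, 19]
11 → replaces 19 → [5, 11, 11]
17 → extends → [5, 11, 11, 17]
21 → extends → [5, 11, 11, 17, 21]
12 → replaces 17 → [5, 11, 11, 12, 21]
1 → replaces 5 → [1, 11, 11, 12, 21]
23 → extends → [1, 11, 11, 12, 21, 23]
13 → replaces 21 → [1, 11, 11, 12, 13, 23]
1 → replaces 11 → [1, 1, 11, 12, 13, 23]
24 → extends → [1, 1, 11, 12, 13, 23, 24]
5 → replaces 11 → [1, 1, 5, 12, 13, 23, 24]
Seven tails, so the longest non-decreasing subsequence has length 7 (e.g. 6, 11, 11, 17, 21, 23, 24).

7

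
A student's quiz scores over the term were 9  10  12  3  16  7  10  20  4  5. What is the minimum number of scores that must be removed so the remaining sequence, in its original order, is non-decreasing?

Fewest deletions = n − (longest non-decreasing subsequence).
Patience tails:
9 → extends → [9]
10 → extends → [9, 10]
12 → extends → [9, 10, 12]
3 → replaces 9 → [3, 10, 12]
16 → extends → [3, 10, 12, 16]
7 → replaces 10 → [3, 7, 12, 16]
10 → replaces 12 → [3, 7, 10, 16]
20 → extends → [3, 7, 10, 16, 20]
4 → replaces 7 → [3, 4, 10, 16, 20]
5 → replaces 10 → [3, 4, 5, 16, 20]
Longest non-decreasing subsequence has length 5, so deletions = 10 − 5 = 5.

5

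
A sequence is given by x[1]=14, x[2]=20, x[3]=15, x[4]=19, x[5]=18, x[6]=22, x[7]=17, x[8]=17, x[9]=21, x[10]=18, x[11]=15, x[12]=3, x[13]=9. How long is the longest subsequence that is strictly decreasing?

Negate each value so 'decreasing' becomes 'increasing', then run patience tails on the negated sequence:
-14 → extends → [-14]
-20 → replaces -14 → [-20]
-15 → extends → [-20, -15]
-19 → replaces -15 → [-20, -19]
-18 → extends → [-20, -19, -18]
-22 → replaces -20 → [-22, -19, -18]
-17 → extends → [-22, -19, -18, -17]
-17 → already a tail → [-22, -19, -18, -17]
-21 → replaces -19 → [-22, -21, -18, -17]
-18 → already a tail → [-22, -21, -18, -17]
-15 → extends → [-22, -21, -18, -17, -15]
-3 → extends → [-22, -21, -18, -17, -15, -3]
-9 → replaces -3 → [-22, -21, -18, -17, -15, -9]
Six tails, so the longest strictly decreasing subsequence of the original has length 6.

6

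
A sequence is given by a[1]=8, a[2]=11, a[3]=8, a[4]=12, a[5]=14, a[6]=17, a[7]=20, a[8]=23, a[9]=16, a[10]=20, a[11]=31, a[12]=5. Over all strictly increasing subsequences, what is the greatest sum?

136

Let S[i] be the best sum of a strictly increasing subsequence ending at i:
i:       1   2   3   4   5   6   7   8   9  10  11  12
a[i]:    8  11   8  12  14  17  20  23  16  20  31   5
S:       8  19   8  31  45  62  82 105  61  82 136   5
Maximum is 136 (e.g. 8 + 11 + 12 + 14 + 17 + 20 + 23 + 31).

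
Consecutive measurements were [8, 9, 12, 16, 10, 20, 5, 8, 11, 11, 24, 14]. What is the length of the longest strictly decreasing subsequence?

3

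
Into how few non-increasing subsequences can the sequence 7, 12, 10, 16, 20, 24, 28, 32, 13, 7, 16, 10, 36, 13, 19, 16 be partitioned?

Place each on the leftmost legal pile:
7 → new pile 1 (tops now [7])
12 → new pile 2 (tops now [7, 12])
10 → pile 2 (tops now [7, 10])
16 → new pile 3 (tops now [7, 10, 16])
20 → new pile 4 (tops now [7, 10, 16, 20])
24 → new pile 5 (tops now [7, 10, 16, 20, 24])
28 → new pile 6 (tops now [7, 10, 16, 20, 24, 28])
32 → new pile 7 (tops now [7, 10, 16, 20, 24, 28, 32])
13 → pile 3 (tops now [7, 10, 13, 20, 24, 28, 32])
7 → pile 1 (tops now [7, 10, 13, 20, 24, 28, 32])
16 → pile 4 (tops now [7, 10, 13, 16, 24, 28, 32])
10 → pile 2 (tops now [7, 10, 13, 16, 24, 28, 32])
36 → new pile 8 (tops now [7, 10, 13, 16, 24, 28, 32, 36])
13 → pile 3 (tops now [7, 10, 13, 16, 24, 28, 32, 36])
19 → pile 5 (tops now [7, 10, 13, 16, 19, 28, 32, 36])
16 → pile 4 (tops now [7, 10, 13, 16, 19, 28, 32, 36])
Eight piles.

8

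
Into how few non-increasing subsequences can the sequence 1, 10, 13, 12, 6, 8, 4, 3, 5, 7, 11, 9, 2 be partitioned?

The minimum number of non-increasing subsequences covering a sequence equals the length of its longest strictly increasing subsequence.
LIS length is 5 (e.g. 1, 4, 5, 7, 11), so 5 piles are needed.

5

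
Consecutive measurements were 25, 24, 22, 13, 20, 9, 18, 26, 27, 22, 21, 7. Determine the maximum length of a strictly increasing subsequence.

4

Track the smallest tail for each achievable length (strict):
25 → extends → [25]
24 → replaces 25 → [24]
22 → replaces 24 → [22]
13 → replaces 22 → [13]
20 → extends → [13, 20]
9 → replaces 13 → [9, 20]
18 → replaces 20 → [9, 18]
26 → extends → [9, 18, 26]
27 → extends → [9, 18, 26, 27]
22 → replaces 26 → [9, 18, 22, 27]
21 → replaces 22 → [9, 18, 21, 27]
7 → replaces 9 → [7, 18, 21, 27]
Four tails, so the longest strictly increasing subsequence has length 4 (e.g. 13, 20, 26, 27).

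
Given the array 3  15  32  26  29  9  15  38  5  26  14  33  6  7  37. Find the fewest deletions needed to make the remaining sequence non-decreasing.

9

Fewest deletions = n − (longest non-decreasing subsequence).
Patience tails:
3 → extends → [3]
15 → extends → [3, 15]
32 → extends → [3, 15, 32]
26 → replaces 32 → [3, 15, 26]
29 → extends → [3, 15, 26, 29]
9 → replaces 15 → [3, 9, 26, 29]
15 → replaces 26 → [3, 9, 15, 29]
38 → extends → [3, 9, 15, 29, 38]
5 → replaces 9 → [3, 5, 15, 29, 38]
26 → replaces 29 → [3, 5, 15, 26, 38]
14 → replaces 15 → [3, 5, 14, 26, 38]
33 → replaces 38 → [3, 5, 14, 26, 33]
6 → replaces 14 → [3, 5, 6, 26, 33]
7 → replaces 26 → [3, 5, 6, 7, 33]
37 → extends → [3, 5, 6, 7, 33, 37]
Longest non-decreasing subsequence has length 6, so deletions = 15 − 6 = 9.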